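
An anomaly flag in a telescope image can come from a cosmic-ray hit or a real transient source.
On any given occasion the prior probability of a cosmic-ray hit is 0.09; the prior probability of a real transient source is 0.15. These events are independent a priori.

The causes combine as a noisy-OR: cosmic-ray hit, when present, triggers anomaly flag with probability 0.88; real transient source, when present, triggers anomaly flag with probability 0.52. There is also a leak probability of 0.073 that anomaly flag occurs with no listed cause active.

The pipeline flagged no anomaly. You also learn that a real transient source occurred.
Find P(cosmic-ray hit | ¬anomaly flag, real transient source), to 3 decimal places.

P(cosmic-ray hit | ¬anomaly flag, real transient source) ≈ 0.012

Under noisy-OR, P(anomaly flag | causes) = 1 − (1−0.073)·∏(1−qᵢ) over the active causes.
For the numerator, keep only cosmic-ray hit=true terms: 0.053395×0.09 = 0.004806
Normalizer over all consistent configurations: 0.44496×0.91 + 0.053395×0.09 = 0.409720
P(cosmic-ray hit | ¬anomaly flag, real transient source) = 0.004806/0.409720 ≈ 0.012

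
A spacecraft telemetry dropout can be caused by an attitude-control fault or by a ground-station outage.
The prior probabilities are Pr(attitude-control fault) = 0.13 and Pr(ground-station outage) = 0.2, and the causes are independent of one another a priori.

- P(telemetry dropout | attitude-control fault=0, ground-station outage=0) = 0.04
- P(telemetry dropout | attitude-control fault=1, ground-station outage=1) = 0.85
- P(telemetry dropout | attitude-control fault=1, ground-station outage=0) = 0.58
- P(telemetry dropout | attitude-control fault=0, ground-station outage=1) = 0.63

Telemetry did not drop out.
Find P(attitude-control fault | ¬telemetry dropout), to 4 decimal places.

P(attitude-control fault | ¬telemetry dropout) ≈ 0.0610

P(¬telemetry dropout) = 0.96*0.87*0.8 + 0.37*0.87*0.2 + 0.42*0.13*0.8 + 0.15*0.13*0.2 = 0.668160 + 0.064380 + 0.043680 + 0.003900 = 0.780120
Of this, 0.047580 comes from 0.043680 + 0.003900 (the attitude-control fault=true cases).
So P(attitude-control fault | ¬telemetry dropout) = 0.047580/0.780120 ≈ 0.0610.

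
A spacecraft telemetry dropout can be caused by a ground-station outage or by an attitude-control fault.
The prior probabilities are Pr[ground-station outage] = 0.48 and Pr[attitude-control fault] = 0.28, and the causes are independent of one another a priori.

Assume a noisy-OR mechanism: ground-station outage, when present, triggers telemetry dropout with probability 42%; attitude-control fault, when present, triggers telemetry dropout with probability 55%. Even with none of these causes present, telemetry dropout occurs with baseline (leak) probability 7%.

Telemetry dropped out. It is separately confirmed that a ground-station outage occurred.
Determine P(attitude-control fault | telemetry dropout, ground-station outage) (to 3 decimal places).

Under noisy-OR, P(telemetry dropout | causes) = 1 − (1−0.07)·∏(1−qᵢ) over the active causes.
For the numerator, keep only attitude-control fault=true terms: 0.75727·0.28 = 0.212036
Normalizer over all consistent configurations: 0.4606·0.72 + 0.75727·0.28 = 0.543668
Posterior = 0.212036 / 0.543668 ≈ 0.390

P(attitude-control fault | telemetry dropout, ground-station outage) ≈ 0.390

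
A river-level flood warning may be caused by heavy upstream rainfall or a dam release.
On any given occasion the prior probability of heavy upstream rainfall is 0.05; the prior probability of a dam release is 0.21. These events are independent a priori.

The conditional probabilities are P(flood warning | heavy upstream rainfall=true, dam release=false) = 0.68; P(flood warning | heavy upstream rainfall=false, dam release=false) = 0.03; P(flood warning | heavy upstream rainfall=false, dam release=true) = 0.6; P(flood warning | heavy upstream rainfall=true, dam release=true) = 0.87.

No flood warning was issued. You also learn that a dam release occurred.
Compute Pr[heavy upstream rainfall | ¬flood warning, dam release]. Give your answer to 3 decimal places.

Pr[heavy upstream rainfall | ¬flood warning, dam release] ≈ 0.017

Weight on heavy upstream rainfall=true, given the evidence: 0.13×0.05 = 0.006500
Normalizer over all consistent configurations: 0.4×0.95 + 0.13×0.05 = 0.386500
P(heavy upstream rainfall | ¬flood warning, dam release) = 0.006500/0.386500 ≈ 0.017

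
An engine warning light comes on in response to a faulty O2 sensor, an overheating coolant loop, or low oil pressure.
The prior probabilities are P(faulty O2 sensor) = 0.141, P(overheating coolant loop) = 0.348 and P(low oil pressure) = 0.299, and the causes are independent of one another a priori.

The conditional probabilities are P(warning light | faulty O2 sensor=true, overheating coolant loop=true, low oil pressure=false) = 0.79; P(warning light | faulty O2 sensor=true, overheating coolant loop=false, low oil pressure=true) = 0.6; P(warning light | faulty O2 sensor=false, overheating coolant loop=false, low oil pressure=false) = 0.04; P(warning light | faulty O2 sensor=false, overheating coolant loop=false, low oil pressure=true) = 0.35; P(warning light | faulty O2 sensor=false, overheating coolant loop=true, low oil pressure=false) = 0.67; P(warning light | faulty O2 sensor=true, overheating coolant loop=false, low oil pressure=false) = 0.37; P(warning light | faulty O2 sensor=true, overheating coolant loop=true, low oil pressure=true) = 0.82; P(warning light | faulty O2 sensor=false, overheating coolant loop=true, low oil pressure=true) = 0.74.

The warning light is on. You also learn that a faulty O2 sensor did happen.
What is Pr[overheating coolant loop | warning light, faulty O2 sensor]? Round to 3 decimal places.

Pr[overheating coolant loop | warning light, faulty O2 sensor] ≈ 0.493

Numerator (weight on configurations with overheating coolant loop): 0.192719 + 0.085323 = 0.278042
The normalizing constant is 0.37·0.652·0.701 + 0.6·0.652·0.299 + 0.79·0.348·0.701 + 0.82·0.348·0.299 = 0.564120
Posterior = 0.278042 / 0.564120 ≈ 0.493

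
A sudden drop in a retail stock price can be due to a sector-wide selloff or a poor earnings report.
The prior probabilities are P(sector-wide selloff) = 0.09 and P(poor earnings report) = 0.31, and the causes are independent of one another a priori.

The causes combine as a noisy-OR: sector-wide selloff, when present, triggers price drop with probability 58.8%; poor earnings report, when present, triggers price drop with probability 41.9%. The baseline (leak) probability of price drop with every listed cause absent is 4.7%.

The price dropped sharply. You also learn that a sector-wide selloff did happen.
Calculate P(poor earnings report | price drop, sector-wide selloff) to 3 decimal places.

P(poor earnings report | price drop, sector-wide selloff) ≈ 0.363

Under noisy-OR, P(price drop | causes) = 1 − (1−0.047)·∏(1−qᵢ) over the active causes.
Enumerate both values of poor earnings report and weight by the priors:
  P(price drop | sector-wide selloff) = 0.607364×0.69 + 0.771878×0.31
        = 0.419081 + 0.239282 = 0.658363
Keeping only the poor earnings report-present terms gives 0.239282, so
  P(poor earnings report | price drop, sector-wide selloff) = 0.239282 / 0.658363 ≈ 0.363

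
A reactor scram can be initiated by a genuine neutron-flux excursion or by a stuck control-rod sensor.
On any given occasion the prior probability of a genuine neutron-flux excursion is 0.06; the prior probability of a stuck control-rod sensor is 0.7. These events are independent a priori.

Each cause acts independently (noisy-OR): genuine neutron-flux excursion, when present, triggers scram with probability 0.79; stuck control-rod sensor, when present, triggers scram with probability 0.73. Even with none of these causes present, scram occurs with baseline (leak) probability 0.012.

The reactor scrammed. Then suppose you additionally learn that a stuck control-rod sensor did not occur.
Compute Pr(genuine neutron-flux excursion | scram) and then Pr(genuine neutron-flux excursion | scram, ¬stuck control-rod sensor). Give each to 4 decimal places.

Pr(genuine neutron-flux excursion | scram) ≈ 0.0999; Pr(genuine neutron-flux excursion | scram, ¬stuck control-rod sensor) ≈ 0.8083

Under noisy-OR, P(scram | causes) = 1 − (1−0.012)·∏(1−qᵢ) over the active causes.
For the numerator, keep only genuine neutron-flux excursion=true terms: 0.014265 + 0.039647 = 0.053912
Denominator P(scram): 0.012×0.94×0.3 + 0.73324×0.94×0.7 + 0.79252×0.06×0.3 + 0.94398×0.06×0.7 = 0.539768
Posterior = 0.053912 / 0.539768 ≈ 0.0999

Now also conditioning on stuck control-rod sensor≠true:
Weight on genuine neutron-flux excursion=true, given the evidence: 0.79252·0.06 = 0.047551
Normalizer over all consistent configurations: 0.012·0.94 + 0.79252·0.06 = 0.058831
P(genuine neutron-flux excursion | scram, ¬stuck control-rod sensor) = 0.047551/0.058831 ≈ 0.8083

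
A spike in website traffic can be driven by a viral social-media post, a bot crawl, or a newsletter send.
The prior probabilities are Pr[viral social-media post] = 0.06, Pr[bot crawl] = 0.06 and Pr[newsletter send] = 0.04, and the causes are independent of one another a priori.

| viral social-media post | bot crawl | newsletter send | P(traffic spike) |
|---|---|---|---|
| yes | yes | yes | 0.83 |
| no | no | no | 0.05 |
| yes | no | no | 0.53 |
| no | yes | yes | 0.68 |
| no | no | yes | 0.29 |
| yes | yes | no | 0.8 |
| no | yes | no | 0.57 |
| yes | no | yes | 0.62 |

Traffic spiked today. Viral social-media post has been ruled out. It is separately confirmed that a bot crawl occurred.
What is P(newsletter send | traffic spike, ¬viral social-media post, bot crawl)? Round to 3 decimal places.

Enumerate both values of newsletter send and weight by the priors:
  P(traffic spike | ¬viral social-media post, bot crawl) = 0.57×0.96 + 0.68×0.04
        = 0.547200 + 0.027200 = 0.574400
Keeping only the newsletter send-present terms gives 0.027200, so
  P(newsletter send | traffic spike, ¬viral social-media post, bot crawl) = 0.027200 / 0.574400 ≈ 0.047

P(newsletter send | traffic spike, ¬viral social-media post, bot crawl) ≈ 0.047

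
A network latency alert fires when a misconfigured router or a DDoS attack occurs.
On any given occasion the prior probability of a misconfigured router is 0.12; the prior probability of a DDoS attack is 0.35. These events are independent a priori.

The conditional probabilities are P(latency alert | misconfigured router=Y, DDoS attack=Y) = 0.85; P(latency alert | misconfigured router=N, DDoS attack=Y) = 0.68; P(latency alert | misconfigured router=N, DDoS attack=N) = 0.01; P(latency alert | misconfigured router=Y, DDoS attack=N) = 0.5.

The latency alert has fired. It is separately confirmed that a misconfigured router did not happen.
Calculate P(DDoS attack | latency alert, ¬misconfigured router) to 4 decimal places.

P(DDoS attack | latency alert, ¬misconfigured router) ≈ 0.9734

Numerator (weight on configurations with DDoS attack): 0.68·0.35 = 0.238000
Denominator P(latency alert | ¬misconfigured router): 0.01·0.65 + 0.68·0.35 = 0.244500
Posterior = 0.238000 / 0.244500 ≈ 0.9734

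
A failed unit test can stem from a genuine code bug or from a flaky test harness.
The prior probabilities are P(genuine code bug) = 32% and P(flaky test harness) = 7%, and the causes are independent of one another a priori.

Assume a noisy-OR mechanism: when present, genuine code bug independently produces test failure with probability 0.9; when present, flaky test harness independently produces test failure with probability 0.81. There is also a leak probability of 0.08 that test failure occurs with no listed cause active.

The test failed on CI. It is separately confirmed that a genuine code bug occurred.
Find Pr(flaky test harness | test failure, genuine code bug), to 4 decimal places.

Pr(flaky test harness | test failure, genuine code bug) ≈ 0.0753

Under noisy-OR, P(test failure | causes) = 1 − (1−0.08)·∏(1−qᵢ) over the active causes.
Numerator (weight on configurations with flaky test harness): 0.98252·0.07 = 0.068776
The normalizing constant is 0.908·0.93 + 0.98252·0.07 = 0.913216
Posterior = 0.068776 / 0.913216 ≈ 0.0753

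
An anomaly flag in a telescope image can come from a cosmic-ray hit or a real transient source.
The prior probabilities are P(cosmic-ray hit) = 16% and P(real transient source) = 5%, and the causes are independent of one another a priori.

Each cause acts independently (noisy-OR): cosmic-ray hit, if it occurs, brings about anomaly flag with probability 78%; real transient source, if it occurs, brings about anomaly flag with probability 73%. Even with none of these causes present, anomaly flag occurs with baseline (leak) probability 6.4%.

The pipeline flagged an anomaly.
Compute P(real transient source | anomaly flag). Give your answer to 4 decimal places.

Under noisy-OR, P(anomaly flag | causes) = 1 − (1−0.064)·∏(1−qᵢ) over the active causes.
P(anomaly flag) = 0.064×0.84×0.95 + 0.74728×0.84×0.05 + 0.79408×0.16×0.95 + 0.944402×0.16×0.05 = 0.051072 + 0.031386 + 0.120700 + 0.007555 = 0.210713
The real transient source-present share is 0.031386 + 0.007555 = 0.038941.
P(real transient source | anomaly flag) = 0.038941 / 0.210713 ≈ 0.1848

P(real transient source | anomaly flag) ≈ 0.1848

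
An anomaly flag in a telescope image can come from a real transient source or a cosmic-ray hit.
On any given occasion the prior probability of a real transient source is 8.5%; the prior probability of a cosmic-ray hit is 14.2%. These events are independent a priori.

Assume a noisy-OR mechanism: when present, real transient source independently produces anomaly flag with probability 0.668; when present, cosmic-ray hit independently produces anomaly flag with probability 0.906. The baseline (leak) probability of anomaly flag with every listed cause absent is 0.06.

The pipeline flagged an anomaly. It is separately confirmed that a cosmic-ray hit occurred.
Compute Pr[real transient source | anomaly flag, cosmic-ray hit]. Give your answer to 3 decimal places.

Under noisy-OR, P(anomaly flag | causes) = 1 − (1−0.06)·∏(1−qᵢ) over the active causes.
P(anomaly flag | cosmic-ray hit) = 0.91164·0.915 + 0.970664·0.085 = 0.834151 + 0.082506 = 0.916657
The real transient source-present share is 0.970664·0.085 = 0.082506.
So P(real transient source | anomaly flag, cosmic-ray hit) = 0.082506/0.916657 ≈ 0.090.

Pr[real transient source | anomaly flag, cosmic-ray hit] ≈ 0.090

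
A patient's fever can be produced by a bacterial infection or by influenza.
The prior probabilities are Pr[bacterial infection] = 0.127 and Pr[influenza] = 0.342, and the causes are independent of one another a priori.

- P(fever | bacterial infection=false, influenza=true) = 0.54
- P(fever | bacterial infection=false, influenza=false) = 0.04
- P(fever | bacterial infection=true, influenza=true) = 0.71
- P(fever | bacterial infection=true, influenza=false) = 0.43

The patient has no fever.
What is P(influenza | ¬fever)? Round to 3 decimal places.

By total probability over the 4 (bacterial infection, influenza) configurations:
  P(¬fever) = 0.96·0.873·0.658 + 0.46·0.873·0.342 + 0.57·0.127·0.658 + 0.29·0.127·0.342
        = 0.551457 + 0.137340 + 0.047633 + 0.012596 = 0.749026
The terms with influenza present sum to 0.149936, so
  P(influenza | ¬fever) = 0.149936 / 0.749026 ≈ 0.200

P(influenza | ¬fever) ≈ 0.200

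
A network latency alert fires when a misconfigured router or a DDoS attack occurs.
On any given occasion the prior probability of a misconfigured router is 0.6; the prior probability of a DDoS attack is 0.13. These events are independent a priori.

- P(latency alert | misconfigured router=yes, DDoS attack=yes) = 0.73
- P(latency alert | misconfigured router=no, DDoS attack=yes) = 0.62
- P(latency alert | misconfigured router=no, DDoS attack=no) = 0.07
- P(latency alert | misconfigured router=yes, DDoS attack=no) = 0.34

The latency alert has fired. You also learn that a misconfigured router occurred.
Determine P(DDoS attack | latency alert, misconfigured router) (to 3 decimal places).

P(latency alert | misconfigured router) = 0.34*0.87 + 0.73*0.13 = 0.295800 + 0.094900 = 0.390700
Of this, 0.094900 comes from 0.73*0.13 (the DDoS attack=true cases).
Hence the posterior is 0.094900/0.390700 ≈ 0.243.

P(DDoS attack | latency alert, misconfigured router) ≈ 0.243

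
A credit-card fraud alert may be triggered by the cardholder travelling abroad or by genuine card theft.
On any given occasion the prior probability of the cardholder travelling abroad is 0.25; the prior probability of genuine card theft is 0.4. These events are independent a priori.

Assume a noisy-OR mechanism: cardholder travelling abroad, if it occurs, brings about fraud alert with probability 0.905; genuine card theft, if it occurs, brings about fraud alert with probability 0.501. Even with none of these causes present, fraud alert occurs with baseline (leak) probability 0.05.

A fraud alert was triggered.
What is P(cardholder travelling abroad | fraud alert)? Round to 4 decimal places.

Under noisy-OR, P(fraud alert | causes) = 1 − (1−0.05)·∏(1−qᵢ) over the active causes.
P(fraud alert) = 0.05×0.75×0.6 + 0.52595×0.75×0.4 + 0.90975×0.25×0.6 + 0.954965×0.25×0.4 = 0.022500 + 0.157785 + 0.136462 + 0.095496 = 0.412243
Of this, 0.231958 comes from 0.136462 + 0.095496 (the cardholder travelling abroad=true cases).
So P(cardholder travelling abroad | fraud alert) = 0.231958/0.412243 ≈ 0.5627.

P(cardholder travelling abroad | fraud alert) ≈ 0.5627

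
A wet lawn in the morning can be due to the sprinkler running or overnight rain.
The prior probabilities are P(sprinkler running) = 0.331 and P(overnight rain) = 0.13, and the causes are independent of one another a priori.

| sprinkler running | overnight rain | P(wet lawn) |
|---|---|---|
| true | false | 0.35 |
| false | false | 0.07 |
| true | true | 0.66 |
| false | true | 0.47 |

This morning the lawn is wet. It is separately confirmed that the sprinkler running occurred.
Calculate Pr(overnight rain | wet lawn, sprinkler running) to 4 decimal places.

Numerator (weight on configurations with overnight rain): 0.66×0.13 = 0.085800
The normalizing constant is 0.35×0.87 + 0.66×0.13 = 0.390300
Posterior = 0.085800 / 0.390300 ≈ 0.2198

Pr(overnight rain | wet lawn, sprinkler running) ≈ 0.2198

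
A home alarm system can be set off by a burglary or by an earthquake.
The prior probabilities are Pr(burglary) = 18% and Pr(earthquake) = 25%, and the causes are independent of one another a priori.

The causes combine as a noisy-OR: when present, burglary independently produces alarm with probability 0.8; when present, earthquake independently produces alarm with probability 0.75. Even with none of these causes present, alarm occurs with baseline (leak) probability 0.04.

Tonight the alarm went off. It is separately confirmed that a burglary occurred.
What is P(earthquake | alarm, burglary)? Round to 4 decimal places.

P(earthquake | alarm, burglary) ≈ 0.2820

Under noisy-OR, P(alarm | causes) = 1 − (1−0.04)·∏(1−qᵢ) over the active causes.
P(alarm | burglary) = 0.808·0.75 + 0.952·0.25 = 0.606000 + 0.238000 = 0.844000
Restricting to configurations with earthquake present: 0.952·0.25 = 0.238000.
Hence the posterior is 0.238000/0.844000 ≈ 0.2820.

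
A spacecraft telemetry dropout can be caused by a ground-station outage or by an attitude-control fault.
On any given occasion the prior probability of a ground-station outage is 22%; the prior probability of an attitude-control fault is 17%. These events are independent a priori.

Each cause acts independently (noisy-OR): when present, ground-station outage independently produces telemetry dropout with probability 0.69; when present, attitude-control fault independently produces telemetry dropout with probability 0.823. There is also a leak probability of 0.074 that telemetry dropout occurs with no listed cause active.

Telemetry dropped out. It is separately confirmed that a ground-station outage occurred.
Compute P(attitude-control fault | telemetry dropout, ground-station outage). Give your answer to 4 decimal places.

Under noisy-OR, P(telemetry dropout | causes) = 1 − (1−0.074)·∏(1−qᵢ) over the active causes.
P(telemetry dropout | ground-station outage) = 0.71294·0.83 + 0.94919·0.17 = 0.591740 + 0.161362 = 0.753102
The attitude-control fault-present share is 0.94919·0.17 = 0.161362.
So P(attitude-control fault | telemetry dropout, ground-station outage) = 0.161362/0.753102 ≈ 0.2143.

P(attitude-control fault | telemetry dropout, ground-station outage) ≈ 0.2143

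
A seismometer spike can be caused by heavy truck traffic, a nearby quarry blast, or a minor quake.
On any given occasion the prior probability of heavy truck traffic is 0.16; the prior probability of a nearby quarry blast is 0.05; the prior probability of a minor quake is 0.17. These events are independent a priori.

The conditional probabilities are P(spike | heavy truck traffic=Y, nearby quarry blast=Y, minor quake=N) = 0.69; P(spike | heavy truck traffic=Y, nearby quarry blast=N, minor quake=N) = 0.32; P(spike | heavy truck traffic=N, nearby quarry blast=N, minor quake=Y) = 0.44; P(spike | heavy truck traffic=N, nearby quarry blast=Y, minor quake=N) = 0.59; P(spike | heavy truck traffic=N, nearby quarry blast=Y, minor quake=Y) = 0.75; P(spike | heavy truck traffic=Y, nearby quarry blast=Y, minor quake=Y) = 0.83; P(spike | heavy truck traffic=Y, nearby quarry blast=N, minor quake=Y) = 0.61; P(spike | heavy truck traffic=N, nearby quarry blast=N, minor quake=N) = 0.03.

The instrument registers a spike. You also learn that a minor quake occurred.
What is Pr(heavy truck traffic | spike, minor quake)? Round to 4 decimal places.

Pr(heavy truck traffic | spike, minor quake) ≈ 0.2061

P(spike | minor quake) = 0.44*0.84*0.95 + 0.75*0.84*0.05 + 0.61*0.16*0.95 + 0.83*0.16*0.05 = 0.351120 + 0.031500 + 0.092720 + 0.006640 = 0.481980
Of this, 0.099360 comes from 0.092720 + 0.006640 (the heavy truck traffic=true cases).
Hence the posterior is 0.099360/0.481980 ≈ 0.2061.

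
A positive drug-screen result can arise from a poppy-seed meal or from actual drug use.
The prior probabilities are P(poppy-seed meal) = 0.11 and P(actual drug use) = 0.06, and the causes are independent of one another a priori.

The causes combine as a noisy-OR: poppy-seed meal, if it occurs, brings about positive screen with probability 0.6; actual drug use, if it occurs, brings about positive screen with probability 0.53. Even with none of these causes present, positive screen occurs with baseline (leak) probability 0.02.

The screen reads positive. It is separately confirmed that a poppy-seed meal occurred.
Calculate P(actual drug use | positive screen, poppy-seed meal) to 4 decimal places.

P(actual drug use | positive screen, poppy-seed meal) ≈ 0.0789

Under noisy-OR, P(positive screen | causes) = 1 − (1−0.02)·∏(1−qᵢ) over the active causes.
P(positive screen | poppy-seed meal) = 0.608·0.94 + 0.81576·0.06 = 0.571520 + 0.048946 = 0.620466
Of this, 0.048946 comes from 0.81576·0.06 (the actual drug use=true cases).
So P(actual drug use | positive screen, poppy-seed meal) = 0.048946/0.620466 ≈ 0.0789.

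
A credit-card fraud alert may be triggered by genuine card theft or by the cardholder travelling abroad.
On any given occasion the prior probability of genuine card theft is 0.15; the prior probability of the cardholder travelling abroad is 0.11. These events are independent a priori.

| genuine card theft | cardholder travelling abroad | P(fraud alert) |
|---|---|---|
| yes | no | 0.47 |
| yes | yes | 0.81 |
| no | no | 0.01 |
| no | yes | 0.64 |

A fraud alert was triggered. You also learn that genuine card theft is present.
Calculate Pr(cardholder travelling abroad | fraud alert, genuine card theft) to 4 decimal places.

Pr(cardholder travelling abroad | fraud alert, genuine card theft) ≈ 0.1756

Weight on cardholder travelling abroad=true, given the evidence: 0.81×0.11 = 0.089100
Normalizer over all consistent configurations: 0.47×0.89 + 0.81×0.11 = 0.507400
P(cardholder travelling abroad | fraud alert, genuine card theft) = 0.089100/0.507400 ≈ 0.1756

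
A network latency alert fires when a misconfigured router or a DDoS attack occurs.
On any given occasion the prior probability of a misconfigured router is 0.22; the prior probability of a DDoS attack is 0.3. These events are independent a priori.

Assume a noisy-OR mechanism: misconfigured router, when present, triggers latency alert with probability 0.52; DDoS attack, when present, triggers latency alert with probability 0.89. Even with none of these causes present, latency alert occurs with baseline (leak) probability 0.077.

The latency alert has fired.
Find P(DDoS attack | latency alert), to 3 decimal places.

P(DDoS attack | latency alert) ≈ 0.681

Under noisy-OR, P(latency alert | causes) = 1 − (1−0.077)·∏(1−qᵢ) over the active causes.
P(latency alert) = 0.077×0.78×0.7 + 0.89847×0.78×0.3 + 0.55696×0.22×0.7 + 0.951266×0.22×0.3 = 0.042042 + 0.210242 + 0.085772 + 0.062784 = 0.400840
Restricting to configurations with DDoS attack present: 0.210242 + 0.062784 = 0.273026.
Hence the posterior is 0.273026/0.400840 ≈ 0.681.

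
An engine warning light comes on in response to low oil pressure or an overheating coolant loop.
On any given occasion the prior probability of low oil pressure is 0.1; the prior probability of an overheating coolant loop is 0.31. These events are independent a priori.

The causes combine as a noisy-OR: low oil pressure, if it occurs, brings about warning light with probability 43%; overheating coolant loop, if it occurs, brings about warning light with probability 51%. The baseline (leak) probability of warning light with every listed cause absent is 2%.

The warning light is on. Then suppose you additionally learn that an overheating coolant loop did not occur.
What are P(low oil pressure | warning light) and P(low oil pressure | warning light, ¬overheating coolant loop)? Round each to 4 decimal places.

Under noisy-OR, P(warning light | causes) = 1 − (1−0.02)·∏(1−qᵢ) over the active causes.
Enumerate the 4 (low oil pressure, overheating coolant loop) configurations and weight by the priors:
  P(warning light) = 0.02·0.9·0.69 + 0.5198·0.9·0.31 + 0.4414·0.1·0.69 + 0.726286·0.1·0.31
        = 0.012420 + 0.145024 + 0.030457 + 0.022515 = 0.210416
Configurations with low oil pressure contribute 0.052972, so
  P(low oil pressure | warning light) = 0.052972 / 0.210416 ≈ 0.2517

Now condition on the additional information:
P(warning light | ¬overheating coolant loop) = 0.02·0.9 + 0.4414·0.1 = 0.018000 + 0.044140 = 0.062140
Of this, 0.044140 comes from 0.4414·0.1 (the low oil pressure=true cases).
So P(low oil pressure | warning light, ¬overheating coolant loop) = 0.044140/0.062140 ≈ 0.7103.
Ruling out overheating coolant loop raises the posterior on low oil pressure — the flip side of explaining away.

P(low oil pressure | warning light) ≈ 0.2517; P(low oil pressure | warning light, ¬overheating coolant loop) ≈ 0.7103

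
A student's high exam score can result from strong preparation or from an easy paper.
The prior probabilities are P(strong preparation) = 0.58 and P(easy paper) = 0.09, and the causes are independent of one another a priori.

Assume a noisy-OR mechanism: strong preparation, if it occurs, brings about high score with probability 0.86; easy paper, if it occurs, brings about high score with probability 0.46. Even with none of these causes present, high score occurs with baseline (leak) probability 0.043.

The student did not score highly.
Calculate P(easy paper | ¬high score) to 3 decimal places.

Under noisy-OR, P(high score | causes) = 1 − (1−0.043)·∏(1−qᵢ) over the active causes.
P(¬high score) = 0.957·0.42·0.91 + 0.51678·0.42·0.09 + 0.13398·0.58·0.91 + 0.072349·0.58·0.09 = 0.365765 + 0.019534 + 0.070715 + 0.003777 = 0.459791
Restricting to configurations with easy paper present: 0.019534 + 0.003777 = 0.023311.
P(easy paper | ¬high score) = 0.023311 / 0.459791 ≈ 0.051

P(easy paper | ¬high score) ≈ 0.051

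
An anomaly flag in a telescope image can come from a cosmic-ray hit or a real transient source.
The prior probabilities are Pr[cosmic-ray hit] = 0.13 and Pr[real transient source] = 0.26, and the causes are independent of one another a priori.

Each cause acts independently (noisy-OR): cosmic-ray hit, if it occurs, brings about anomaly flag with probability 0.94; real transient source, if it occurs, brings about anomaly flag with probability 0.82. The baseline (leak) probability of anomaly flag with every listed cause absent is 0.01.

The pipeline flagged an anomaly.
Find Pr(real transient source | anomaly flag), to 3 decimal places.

Under noisy-OR, P(anomaly flag | causes) = 1 − (1−0.01)·∏(1−qᵢ) over the active causes.
For the numerator, keep only real transient source=true terms: 0.185891 + 0.033439 = 0.219330
Normalizer over all consistent configurations: 0.01*0.87*0.74 + 0.8218*0.87*0.26 + 0.9406*0.13*0.74 + 0.989308*0.13*0.26 = 0.316254
Posterior = 0.219330 / 0.316254 ≈ 0.694

Pr(real transient source | anomaly flag) ≈ 0.694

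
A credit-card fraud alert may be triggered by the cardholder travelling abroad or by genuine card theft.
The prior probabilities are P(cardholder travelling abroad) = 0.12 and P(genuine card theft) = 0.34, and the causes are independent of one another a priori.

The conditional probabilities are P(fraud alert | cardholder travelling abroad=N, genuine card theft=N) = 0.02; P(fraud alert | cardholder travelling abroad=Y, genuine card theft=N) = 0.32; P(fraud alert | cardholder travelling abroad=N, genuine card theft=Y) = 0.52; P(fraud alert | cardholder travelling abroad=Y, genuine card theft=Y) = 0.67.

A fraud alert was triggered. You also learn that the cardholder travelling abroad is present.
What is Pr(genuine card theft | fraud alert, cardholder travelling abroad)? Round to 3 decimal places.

P(fraud alert | cardholder travelling abroad) = 0.32×0.66 + 0.67×0.34 = 0.211200 + 0.227800 = 0.439000
The genuine card theft-present share is 0.67×0.34 = 0.227800.
P(genuine card theft | fraud alert, cardholder travelling abroad) = 0.227800 / 0.439000 ≈ 0.519

Pr(genuine card theft | fraud alert, cardholder travelling abroad) ≈ 0.519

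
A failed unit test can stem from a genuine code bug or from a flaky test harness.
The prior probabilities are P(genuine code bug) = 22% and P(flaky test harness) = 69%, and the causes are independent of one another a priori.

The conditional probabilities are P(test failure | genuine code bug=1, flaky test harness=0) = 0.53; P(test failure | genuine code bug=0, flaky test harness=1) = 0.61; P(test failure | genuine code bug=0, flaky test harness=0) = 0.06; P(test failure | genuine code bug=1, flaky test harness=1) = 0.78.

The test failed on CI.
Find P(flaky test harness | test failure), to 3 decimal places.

For the numerator, keep only flaky test harness=true terms: 0.328302 + 0.118404 = 0.446706
The normalizing constant is 0.06*0.78*0.31 + 0.61*0.78*0.69 + 0.53*0.22*0.31 + 0.78*0.22*0.69 = 0.497360
Posterior = 0.446706 / 0.497360 ≈ 0.898

P(flaky test harness | test failure) ≈ 0.898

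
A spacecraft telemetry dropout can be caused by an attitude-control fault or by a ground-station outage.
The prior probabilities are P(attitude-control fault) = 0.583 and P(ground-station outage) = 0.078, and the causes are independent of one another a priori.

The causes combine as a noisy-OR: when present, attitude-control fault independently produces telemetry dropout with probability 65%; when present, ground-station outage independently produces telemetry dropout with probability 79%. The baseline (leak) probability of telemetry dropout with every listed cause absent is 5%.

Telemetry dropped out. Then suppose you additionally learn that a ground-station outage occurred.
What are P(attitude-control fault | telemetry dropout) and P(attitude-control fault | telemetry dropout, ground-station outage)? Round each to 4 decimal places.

Under noisy-OR, P(telemetry dropout | causes) = 1 − (1−0.05)·∏(1−qᵢ) over the active causes.
Sum P(telemetry dropout|·) weighted by the priors over the 4 (attitude-control fault, ground-station outage) configurations:
  P(telemetry dropout) = 0.05×0.417×0.922 + 0.8005×0.417×0.078 + 0.6675×0.583×0.922 + 0.930175×0.583×0.078
        = 0.019224 + 0.026037 + 0.358799 + 0.042299 = 0.446359
The terms with attitude-control fault present sum to 0.401098, so
  P(attitude-control fault | telemetry dropout) = 0.401098 / 0.446359 ≈ 0.8986

Now condition on the additional information:
Weight on attitude-control fault=true, given the evidence: 0.930175*0.583 = 0.542292
The normalizing constant is 0.8005*0.417 + 0.930175*0.583 = 0.876101
Posterior = 0.542292 / 0.876101 ≈ 0.6190
— ground-station outage explains away the evidence for attitude-control fault.

P(attitude-control fault | telemetry dropout) ≈ 0.8986; P(attitude-control fault | telemetry dropout, ground-station outage) ≈ 0.6190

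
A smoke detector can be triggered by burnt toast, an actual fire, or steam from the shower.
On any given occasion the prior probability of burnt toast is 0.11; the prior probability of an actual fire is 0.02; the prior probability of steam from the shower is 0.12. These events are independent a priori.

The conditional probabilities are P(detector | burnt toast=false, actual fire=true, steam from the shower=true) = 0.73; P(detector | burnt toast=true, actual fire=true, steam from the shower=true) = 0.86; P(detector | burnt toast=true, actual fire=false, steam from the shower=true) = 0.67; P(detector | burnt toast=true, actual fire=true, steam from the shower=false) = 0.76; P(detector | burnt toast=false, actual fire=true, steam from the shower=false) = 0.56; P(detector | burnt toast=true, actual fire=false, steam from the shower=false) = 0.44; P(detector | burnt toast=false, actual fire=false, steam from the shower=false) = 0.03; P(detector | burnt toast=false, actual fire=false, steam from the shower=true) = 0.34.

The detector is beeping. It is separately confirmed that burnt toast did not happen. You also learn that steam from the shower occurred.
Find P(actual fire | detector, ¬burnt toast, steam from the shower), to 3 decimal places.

Weight on actual fire=true, given the evidence: 0.73·0.02 = 0.014600
The normalizing constant is 0.34·0.98 + 0.73·0.02 = 0.347800
Posterior = 0.014600 / 0.347800 ≈ 0.042

P(actual fire | detector, ¬burnt toast, steam from the shower) ≈ 0.042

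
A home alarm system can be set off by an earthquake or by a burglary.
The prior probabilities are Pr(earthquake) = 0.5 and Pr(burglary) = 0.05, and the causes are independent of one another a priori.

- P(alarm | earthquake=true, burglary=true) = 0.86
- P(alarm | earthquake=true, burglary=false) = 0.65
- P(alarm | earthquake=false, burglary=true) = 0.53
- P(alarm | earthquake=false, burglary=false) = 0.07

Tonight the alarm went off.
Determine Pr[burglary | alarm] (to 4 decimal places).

Pr[burglary | alarm] ≈ 0.0922

For the numerator, keep only burglary=true terms: 0.013250 + 0.021500 = 0.034750
The normalizing constant is 0.07*0.5*0.95 + 0.53*0.5*0.05 + 0.65*0.5*0.95 + 0.86*0.5*0.05 = 0.376750
P(burglary | alarm) = 0.034750/0.376750 ≈ 0.0922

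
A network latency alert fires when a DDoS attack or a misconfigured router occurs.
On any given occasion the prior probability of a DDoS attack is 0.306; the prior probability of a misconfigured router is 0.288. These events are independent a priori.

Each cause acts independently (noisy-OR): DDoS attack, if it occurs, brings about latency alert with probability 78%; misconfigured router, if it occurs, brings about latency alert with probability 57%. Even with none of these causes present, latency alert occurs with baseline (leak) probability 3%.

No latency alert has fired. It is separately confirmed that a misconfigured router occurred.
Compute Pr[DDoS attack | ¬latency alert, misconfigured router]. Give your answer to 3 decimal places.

Under noisy-OR, P(latency alert | causes) = 1 − (1−0.03)·∏(1−qᵢ) over the active causes.
Weight on DDoS attack=true, given the evidence: 0.091762*0.306 = 0.028079
The normalizing constant is 0.4171*0.694 + 0.091762*0.306 = 0.317546
Posterior = 0.028079 / 0.317546 ≈ 0.088

Pr[DDoS attack | ¬latency alert, misconfigured router] ≈ 0.088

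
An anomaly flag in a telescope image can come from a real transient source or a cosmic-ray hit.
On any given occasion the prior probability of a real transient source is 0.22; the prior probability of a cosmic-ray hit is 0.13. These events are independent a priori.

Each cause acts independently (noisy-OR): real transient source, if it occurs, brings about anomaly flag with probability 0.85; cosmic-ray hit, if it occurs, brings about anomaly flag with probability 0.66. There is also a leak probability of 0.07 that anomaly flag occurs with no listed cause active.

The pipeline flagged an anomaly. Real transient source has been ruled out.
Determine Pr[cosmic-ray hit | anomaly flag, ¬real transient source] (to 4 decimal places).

Pr[cosmic-ray hit | anomaly flag, ¬real transient source] ≈ 0.5934

Under noisy-OR, P(anomaly flag | causes) = 1 − (1−0.07)·∏(1−qᵢ) over the active causes.
By total probability over both values of cosmic-ray hit:
  P(anomaly flag | ¬real transient source) = 0.07*0.87 + 0.6838*0.13
        = 0.060900 + 0.088894 = 0.149794
Configurations with cosmic-ray hit contribute 0.088894, so
  P(cosmic-ray hit | anomaly flag, ¬real transient source) = 0.088894 / 0.149794 ≈ 0.5934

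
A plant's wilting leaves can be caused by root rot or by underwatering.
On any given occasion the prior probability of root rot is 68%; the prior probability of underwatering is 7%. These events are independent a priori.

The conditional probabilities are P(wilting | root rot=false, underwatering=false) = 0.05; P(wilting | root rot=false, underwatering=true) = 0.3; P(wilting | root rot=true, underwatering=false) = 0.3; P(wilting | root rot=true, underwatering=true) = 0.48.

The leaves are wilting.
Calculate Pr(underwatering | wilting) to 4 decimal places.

P(wilting) = 0.05×0.32×0.93 + 0.3×0.32×0.07 + 0.3×0.68×0.93 + 0.48×0.68×0.07 = 0.014880 + 0.006720 + 0.189720 + 0.022848 = 0.234168
The underwatering-present share is 0.006720 + 0.022848 = 0.029568.
P(underwatering | wilting) = 0.029568 / 0.234168 ≈ 0.1263

Pr(underwatering | wilting) ≈ 0.1263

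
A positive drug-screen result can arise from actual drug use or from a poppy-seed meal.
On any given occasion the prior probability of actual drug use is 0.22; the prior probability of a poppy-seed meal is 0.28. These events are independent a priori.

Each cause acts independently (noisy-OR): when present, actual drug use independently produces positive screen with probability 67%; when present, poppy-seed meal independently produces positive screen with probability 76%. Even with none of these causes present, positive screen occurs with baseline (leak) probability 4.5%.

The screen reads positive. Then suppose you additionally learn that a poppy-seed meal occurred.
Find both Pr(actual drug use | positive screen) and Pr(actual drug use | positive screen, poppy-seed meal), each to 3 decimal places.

Under noisy-OR, P(positive screen | causes) = 1 − (1−0.045)·∏(1−qᵢ) over the active causes.
Sum P(positive screen|·) weighted by the priors over the 4 (actual drug use, poppy-seed meal) configurations:
  P(positive screen) = 0.045×0.78×0.72 + 0.7708×0.78×0.28 + 0.68485×0.22×0.72 + 0.924364×0.22×0.28
        = 0.025272 + 0.168343 + 0.108480 + 0.056941 = 0.359036
The terms with actual drug use present sum to 0.165421, so
  P(actual drug use | positive screen) = 0.165421 / 0.359036 ≈ 0.461

Now also conditioning on poppy-seed meal=true:
For the numerator, keep only actual drug use=true terms: 0.924364*0.22 = 0.203360
Denominator P(positive screen | poppy-seed meal): 0.7708*0.78 + 0.924364*0.22 = 0.804584
P(actual drug use | positive screen, poppy-seed meal) = 0.203360/0.804584 ≈ 0.253

Pr(actual drug use | positive screen) ≈ 0.461; Pr(actual drug use | positive screen, poppy-seed meal) ≈ 0.253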